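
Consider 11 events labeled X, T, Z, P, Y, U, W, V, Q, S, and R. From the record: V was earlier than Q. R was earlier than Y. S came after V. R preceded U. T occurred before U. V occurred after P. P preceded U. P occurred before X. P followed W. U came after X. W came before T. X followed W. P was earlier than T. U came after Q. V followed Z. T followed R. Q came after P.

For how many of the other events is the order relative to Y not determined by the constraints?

Forced before Y: R.
That leaves P, Q, S, T, U, V, W, X, and Z with no forced order relative to Y — 9.

9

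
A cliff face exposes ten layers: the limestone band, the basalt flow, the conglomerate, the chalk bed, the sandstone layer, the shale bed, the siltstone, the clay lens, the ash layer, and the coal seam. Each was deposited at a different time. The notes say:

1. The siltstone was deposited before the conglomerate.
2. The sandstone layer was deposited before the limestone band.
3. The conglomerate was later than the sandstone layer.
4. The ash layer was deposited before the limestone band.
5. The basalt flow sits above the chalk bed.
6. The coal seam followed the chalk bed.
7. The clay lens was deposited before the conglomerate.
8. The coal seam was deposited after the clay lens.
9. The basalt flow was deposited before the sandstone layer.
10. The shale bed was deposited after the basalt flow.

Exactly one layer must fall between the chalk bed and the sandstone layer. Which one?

the basalt flow

Tracing the constraints gives the chalk bed → the basalt flow → the sandstone layer, so the basalt flow sits after the chalk bed and before the sandstone layer.
No other layer is forced both after the chalk bed and before the sandstone layer.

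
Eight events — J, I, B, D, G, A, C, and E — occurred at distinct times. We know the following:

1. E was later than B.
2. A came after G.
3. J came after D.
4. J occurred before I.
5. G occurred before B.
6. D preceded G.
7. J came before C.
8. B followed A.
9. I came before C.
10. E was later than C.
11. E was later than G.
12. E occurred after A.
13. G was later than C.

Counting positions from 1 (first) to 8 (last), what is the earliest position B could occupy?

A, C, D, G, I, and J must all come before B — 6 forced predecessors.
Nothing else is forced ahead of B, so its earliest slot is position 6 + 1 = 7.

7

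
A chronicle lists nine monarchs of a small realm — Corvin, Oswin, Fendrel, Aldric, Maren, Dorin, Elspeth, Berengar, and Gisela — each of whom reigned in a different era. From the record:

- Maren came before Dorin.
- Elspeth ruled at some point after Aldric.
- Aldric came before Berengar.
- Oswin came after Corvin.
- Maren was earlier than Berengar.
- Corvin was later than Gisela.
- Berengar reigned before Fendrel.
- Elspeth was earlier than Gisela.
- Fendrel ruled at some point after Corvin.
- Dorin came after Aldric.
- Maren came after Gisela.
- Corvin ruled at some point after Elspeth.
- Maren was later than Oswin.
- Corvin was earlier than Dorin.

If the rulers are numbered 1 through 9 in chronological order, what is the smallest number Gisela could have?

3

Aldric and Elspeth must both come before Gisela — 2 forced predecessors.
Nothing else is forced ahead of Gisela, so their earliest slot is position 2 + 1 = 3.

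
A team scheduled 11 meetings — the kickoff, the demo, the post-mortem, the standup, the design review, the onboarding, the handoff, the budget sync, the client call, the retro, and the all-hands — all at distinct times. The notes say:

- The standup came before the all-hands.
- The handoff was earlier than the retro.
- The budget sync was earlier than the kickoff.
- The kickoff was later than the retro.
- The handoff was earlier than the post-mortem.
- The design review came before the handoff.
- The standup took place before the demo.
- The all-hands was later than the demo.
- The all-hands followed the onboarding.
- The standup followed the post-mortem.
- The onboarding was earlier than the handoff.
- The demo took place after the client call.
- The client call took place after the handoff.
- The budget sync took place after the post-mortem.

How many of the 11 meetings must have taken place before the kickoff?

Directly stated before the kickoff: the budget sync and the retro.
The design review reaches the kickoff via the design review → the handoff → the retro → the kickoff.
The handoff reaches the kickoff via the handoff → the retro → the kickoff.
The onboarding reaches the kickoff via the onboarding → the handoff → the retro → the kickoff.
Likewise the post-mortem reaches the kickoff by chaining the stated constraints.
No chain forces the all-hands (or any of the others) ahead of the kickoff.
That's the budget sync, the design review, the handoff, the onboarding, the post-mortem, and the retro — 6 in all.

6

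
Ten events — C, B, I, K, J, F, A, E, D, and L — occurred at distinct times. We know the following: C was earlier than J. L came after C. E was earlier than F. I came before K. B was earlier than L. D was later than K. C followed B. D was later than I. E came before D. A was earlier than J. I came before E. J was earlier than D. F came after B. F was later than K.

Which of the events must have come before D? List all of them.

Directly stated before D: E, I, J, and K.
A reaches D via A → J → D.
B reaches D via B → C → J → D.
C reaches D via C → J → D.

A, B, C, E, I, J, K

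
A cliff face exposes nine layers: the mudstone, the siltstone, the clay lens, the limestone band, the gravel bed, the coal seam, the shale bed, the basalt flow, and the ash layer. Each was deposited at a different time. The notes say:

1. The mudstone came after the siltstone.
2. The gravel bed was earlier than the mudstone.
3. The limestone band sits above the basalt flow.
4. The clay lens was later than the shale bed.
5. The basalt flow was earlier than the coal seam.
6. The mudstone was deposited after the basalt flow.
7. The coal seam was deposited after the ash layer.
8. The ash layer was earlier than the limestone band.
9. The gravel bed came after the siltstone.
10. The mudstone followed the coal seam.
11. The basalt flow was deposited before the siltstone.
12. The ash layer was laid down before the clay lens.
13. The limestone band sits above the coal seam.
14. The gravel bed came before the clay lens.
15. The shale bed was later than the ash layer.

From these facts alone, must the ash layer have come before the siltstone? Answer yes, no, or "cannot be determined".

cannot be determined

No chain of stated constraints runs from the ash layer to the siltstone, and none runs from the siltstone to the ash layer either.
So the relative order of the ash layer and the siltstone is not fixed by the given facts.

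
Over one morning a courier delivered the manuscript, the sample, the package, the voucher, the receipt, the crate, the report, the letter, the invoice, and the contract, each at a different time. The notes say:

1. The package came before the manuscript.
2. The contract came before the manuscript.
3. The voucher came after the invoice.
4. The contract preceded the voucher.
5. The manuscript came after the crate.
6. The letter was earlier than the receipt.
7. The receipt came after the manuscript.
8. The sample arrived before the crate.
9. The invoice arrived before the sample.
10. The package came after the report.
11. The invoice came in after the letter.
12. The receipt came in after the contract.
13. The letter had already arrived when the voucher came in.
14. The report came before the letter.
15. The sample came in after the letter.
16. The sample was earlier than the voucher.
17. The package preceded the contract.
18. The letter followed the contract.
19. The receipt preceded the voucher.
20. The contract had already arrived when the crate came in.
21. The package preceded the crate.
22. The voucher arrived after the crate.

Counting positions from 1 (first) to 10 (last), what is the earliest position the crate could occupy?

The contract, the invoice, the letter, the package, the report, and the sample must all come before the crate — 6 forced predecessors.
Nothing else is forced ahead of the crate, so its earliest slot is position 6 + 1 = 7.

7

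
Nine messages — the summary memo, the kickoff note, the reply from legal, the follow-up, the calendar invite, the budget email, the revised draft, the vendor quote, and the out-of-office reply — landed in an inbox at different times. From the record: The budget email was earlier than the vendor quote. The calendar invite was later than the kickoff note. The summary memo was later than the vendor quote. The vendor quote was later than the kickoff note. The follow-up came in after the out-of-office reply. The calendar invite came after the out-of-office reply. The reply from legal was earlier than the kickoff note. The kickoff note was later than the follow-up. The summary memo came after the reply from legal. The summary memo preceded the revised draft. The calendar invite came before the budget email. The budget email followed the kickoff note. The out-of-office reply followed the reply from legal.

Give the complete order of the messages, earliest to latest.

the reply from legal, the out-of-office reply, the follow-up, the kickoff note, the calendar invite, the budget email, the vendor quote, the summary memo, the revised draft

The constraints fix every adjacent pair, so only one ordering works:
the reply from legal → the out-of-office reply → the follow-up → the kickoff note → the calendar invite → the budget email → the vendor quote → the summary memo → the revised draft.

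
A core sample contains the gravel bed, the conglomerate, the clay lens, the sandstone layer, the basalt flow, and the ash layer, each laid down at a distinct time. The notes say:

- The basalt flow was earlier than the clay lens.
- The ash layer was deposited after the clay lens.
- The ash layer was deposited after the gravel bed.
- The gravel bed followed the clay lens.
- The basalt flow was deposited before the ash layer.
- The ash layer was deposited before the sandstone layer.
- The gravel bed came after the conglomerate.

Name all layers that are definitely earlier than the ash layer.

Directly stated before the ash layer: the basalt flow, the clay lens, and the gravel bed.
The conglomerate reaches the ash layer via the conglomerate → the gravel bed → the ash layer.

the basalt flow, the clay lens, the conglomerate, the gravel bed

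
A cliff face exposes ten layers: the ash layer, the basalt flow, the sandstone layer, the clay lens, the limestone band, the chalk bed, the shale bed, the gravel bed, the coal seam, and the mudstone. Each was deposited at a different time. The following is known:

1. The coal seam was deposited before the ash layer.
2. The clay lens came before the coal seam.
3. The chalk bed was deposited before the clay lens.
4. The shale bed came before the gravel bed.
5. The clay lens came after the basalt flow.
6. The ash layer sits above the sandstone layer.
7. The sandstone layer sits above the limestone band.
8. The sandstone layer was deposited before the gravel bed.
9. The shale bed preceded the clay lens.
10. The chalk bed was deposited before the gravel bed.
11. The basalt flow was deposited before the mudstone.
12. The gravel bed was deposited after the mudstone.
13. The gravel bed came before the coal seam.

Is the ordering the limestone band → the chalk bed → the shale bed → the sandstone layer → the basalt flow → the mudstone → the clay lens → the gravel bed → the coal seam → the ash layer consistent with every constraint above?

Check each stated constraint against the proposed order — e.g. the chalk bed is ahead of the gravel bed; the sandstone layer is ahead of the ash layer. Every pair is in the required order; nothing is violated.

yes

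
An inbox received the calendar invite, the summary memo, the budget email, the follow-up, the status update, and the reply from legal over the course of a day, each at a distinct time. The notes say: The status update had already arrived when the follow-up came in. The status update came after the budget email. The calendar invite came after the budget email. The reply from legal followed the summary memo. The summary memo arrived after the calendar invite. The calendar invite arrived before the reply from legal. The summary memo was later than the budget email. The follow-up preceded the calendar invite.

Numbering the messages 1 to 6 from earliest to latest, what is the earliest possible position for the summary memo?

The budget email, the calendar invite, the follow-up, and the status update must all come before the summary memo — 4 forced predecessors.
Nothing else is forced ahead of the summary memo, so its earliest slot is position 4 + 1 = 5.

5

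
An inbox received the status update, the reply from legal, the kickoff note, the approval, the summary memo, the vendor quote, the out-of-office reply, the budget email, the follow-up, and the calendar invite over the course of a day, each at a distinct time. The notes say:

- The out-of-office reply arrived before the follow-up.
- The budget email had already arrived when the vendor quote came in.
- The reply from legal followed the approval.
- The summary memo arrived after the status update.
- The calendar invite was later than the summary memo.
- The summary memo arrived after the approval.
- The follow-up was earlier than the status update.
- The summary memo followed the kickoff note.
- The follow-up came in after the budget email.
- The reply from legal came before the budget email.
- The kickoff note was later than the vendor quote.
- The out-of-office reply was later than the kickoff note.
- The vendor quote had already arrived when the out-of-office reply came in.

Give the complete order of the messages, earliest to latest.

the approval, the reply from legal, the budget email, the vendor quote, the kickoff note, the out-of-office reply, the follow-up, the status update, the summary memo, the calendar invite

The constraints fix every adjacent pair, so only one ordering works:
the approval → the reply from legal → the budget email → the vendor quote → the kickoff note → the out-of-office reply → the follow-up → the status update → the summary memo → the calendar invite.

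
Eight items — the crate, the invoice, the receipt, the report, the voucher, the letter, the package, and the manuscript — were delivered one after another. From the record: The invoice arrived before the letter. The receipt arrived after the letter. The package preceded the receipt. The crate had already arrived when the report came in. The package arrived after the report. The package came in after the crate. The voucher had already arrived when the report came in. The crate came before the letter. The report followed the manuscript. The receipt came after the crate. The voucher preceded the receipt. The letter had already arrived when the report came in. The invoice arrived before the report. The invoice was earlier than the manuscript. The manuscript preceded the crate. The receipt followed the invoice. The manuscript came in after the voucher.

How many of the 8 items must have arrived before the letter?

Directly stated before the letter: the crate and the invoice.
The manuscript reaches the letter via the manuscript → the crate → the letter.
The voucher reaches the letter via the voucher → the manuscript → the crate → the letter.
No chain forces the receipt (or any of the others) ahead of the letter.
That's the crate, the invoice, the manuscript, and the voucher — 4 in all.

4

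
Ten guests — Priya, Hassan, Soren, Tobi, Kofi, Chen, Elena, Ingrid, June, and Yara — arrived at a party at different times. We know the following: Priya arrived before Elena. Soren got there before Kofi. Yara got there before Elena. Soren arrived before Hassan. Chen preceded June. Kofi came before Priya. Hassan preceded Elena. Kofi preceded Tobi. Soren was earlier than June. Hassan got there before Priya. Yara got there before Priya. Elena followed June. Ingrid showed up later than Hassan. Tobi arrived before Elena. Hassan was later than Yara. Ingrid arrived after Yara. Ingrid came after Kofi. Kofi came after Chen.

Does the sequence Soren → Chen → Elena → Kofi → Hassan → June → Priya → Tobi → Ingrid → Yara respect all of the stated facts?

no

The constraints require Tobi before Elena, but in the proposed sequence Elena appears ahead of Tobi. That one violation is enough.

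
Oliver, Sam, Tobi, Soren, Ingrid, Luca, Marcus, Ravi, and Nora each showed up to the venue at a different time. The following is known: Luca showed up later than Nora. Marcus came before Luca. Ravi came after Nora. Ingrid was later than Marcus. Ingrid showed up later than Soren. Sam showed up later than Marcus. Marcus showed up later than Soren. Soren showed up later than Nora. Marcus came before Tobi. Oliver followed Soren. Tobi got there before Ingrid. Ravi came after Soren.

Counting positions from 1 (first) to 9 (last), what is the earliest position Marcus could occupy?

3

Nora and Soren must both come before Marcus — 2 forced predecessors.
Nothing else is forced ahead of Marcus, so their earliest slot is position 2 + 1 = 3.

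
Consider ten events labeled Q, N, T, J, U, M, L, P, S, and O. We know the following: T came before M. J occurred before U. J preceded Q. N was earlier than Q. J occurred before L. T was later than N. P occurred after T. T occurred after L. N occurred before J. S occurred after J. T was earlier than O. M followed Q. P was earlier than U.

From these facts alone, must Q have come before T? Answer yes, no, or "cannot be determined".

cannot be determined

No chain of stated constraints runs from Q to T, and none runs from T to Q either.
So the relative order of Q and T is not fixed by the given facts.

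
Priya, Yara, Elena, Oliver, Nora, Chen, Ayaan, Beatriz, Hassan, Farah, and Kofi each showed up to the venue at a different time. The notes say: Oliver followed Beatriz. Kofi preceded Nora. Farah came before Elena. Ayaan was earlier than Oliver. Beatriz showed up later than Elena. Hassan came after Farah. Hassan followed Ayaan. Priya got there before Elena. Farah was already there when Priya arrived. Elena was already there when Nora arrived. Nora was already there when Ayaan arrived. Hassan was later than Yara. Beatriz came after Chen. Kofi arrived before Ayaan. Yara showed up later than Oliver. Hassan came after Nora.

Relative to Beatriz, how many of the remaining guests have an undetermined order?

3

Forced before Beatriz: Chen, Elena, Farah, and Priya; forced after Beatriz: Hassan, Oliver, and Yara.
That leaves Ayaan, Kofi, and Nora with no forced order relative to Beatriz — 3.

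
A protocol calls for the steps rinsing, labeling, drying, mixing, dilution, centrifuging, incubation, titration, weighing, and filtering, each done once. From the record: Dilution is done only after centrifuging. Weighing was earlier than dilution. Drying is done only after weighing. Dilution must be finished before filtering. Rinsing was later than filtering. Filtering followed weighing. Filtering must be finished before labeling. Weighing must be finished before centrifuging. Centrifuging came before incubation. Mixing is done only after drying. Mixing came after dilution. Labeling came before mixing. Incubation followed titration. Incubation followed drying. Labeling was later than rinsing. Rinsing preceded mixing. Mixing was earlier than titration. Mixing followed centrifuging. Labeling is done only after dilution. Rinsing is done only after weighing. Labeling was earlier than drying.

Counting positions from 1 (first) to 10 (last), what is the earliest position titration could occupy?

Centrifuging, dilution, drying, filtering, labeling, mixing, rinsing, and weighing must all come before titration — 8 forced predecessors.
Nothing else is forced ahead of titration, so its earliest slot is position 8 + 1 = 9.

9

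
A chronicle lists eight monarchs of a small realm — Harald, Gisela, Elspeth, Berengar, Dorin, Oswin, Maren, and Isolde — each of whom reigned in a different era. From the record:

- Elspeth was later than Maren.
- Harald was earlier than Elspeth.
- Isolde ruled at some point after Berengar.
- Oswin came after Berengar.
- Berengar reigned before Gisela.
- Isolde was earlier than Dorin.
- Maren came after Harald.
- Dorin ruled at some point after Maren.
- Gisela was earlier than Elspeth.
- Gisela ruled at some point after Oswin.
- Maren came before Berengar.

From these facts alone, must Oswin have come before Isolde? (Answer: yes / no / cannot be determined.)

No chain of stated constraints runs from Oswin to Isolde, and none runs from Isolde to Oswin either.
So the relative order of Oswin and Isolde is not fixed by the given facts.

cannot be determined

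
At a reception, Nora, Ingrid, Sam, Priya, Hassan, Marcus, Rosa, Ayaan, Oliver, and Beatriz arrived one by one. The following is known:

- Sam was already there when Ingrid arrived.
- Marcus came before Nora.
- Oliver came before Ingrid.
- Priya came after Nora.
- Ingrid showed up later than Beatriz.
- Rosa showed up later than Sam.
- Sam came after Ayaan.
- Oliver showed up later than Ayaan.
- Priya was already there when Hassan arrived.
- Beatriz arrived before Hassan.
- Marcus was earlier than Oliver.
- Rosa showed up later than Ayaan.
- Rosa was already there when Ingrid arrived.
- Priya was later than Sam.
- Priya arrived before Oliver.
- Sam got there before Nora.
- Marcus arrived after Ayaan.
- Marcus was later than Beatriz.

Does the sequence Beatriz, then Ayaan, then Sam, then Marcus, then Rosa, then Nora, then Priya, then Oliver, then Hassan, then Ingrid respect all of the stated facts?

yes

Check each stated constraint against the proposed order — e.g. Beatriz is ahead of Hassan; Beatriz is ahead of Ingrid. Every pair is in the required order; nothing is violated.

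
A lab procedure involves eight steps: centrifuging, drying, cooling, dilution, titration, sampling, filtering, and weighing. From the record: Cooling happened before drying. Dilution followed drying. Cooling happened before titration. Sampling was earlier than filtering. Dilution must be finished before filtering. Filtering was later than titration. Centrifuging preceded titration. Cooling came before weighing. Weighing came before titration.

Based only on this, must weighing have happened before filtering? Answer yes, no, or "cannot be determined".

yes

Chain the constraints: weighing → titration → filtering. Each link is directly stated, so weighing comes before filtering.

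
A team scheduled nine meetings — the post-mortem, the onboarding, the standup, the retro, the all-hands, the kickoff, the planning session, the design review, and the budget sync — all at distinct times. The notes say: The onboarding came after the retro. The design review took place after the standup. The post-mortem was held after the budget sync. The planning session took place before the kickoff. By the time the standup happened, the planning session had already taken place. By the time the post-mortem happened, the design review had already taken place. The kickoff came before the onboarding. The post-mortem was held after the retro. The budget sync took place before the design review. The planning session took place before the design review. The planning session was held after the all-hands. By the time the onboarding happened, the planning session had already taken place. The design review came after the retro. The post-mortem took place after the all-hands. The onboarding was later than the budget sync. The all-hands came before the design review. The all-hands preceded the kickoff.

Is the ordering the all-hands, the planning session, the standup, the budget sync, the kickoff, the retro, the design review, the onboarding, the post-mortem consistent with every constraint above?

yes

Check each stated constraint against the proposed order — e.g. the all-hands is ahead of the design review; the all-hands is ahead of the post-mortem. Every pair is in the required order; nothing is violated.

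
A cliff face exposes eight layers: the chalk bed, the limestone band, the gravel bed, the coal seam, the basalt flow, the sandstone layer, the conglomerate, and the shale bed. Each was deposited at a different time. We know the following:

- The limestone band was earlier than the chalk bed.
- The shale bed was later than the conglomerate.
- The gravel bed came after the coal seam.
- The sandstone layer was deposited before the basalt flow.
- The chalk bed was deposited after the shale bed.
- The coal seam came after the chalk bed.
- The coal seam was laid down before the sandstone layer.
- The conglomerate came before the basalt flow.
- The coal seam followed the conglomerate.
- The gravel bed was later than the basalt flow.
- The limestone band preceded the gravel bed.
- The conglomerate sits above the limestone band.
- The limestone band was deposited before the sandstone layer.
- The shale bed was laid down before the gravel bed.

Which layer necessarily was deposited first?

the limestone band

The limestone band has a chain of constraints placing it before every other layer, so the limestone band must be first.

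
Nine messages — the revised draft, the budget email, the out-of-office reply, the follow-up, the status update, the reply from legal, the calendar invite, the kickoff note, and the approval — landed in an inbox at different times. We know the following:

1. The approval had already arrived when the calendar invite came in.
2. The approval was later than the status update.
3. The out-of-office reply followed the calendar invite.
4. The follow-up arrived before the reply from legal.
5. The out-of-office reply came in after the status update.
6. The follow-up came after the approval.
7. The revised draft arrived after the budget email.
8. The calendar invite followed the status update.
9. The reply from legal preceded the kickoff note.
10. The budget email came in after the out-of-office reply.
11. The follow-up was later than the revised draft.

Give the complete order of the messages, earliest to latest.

the status update, the approval, the calendar invite, the out-of-office reply, the budget email, the revised draft, the follow-up, the reply from legal, the kickoff note

The constraints fix every adjacent pair, so only one ordering works:
the status update → the approval → the calendar invite → the out-of-office reply → the budget email → the revised draft → the follow-up → the reply from legal → the kickoff note.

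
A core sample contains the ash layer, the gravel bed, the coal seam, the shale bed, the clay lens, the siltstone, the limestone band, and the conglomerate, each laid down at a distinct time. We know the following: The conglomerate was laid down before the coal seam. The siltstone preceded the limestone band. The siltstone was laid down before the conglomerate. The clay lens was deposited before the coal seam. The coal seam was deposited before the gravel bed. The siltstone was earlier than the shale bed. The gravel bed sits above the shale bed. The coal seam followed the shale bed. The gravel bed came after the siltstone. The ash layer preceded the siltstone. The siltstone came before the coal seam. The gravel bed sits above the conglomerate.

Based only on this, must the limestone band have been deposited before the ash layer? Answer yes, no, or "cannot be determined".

no

Tracing the constraints gives the ash layer → the siltstone → the limestone band, so the ash layer must come before the limestone band.
That means the limestone band cannot be before the ash layer.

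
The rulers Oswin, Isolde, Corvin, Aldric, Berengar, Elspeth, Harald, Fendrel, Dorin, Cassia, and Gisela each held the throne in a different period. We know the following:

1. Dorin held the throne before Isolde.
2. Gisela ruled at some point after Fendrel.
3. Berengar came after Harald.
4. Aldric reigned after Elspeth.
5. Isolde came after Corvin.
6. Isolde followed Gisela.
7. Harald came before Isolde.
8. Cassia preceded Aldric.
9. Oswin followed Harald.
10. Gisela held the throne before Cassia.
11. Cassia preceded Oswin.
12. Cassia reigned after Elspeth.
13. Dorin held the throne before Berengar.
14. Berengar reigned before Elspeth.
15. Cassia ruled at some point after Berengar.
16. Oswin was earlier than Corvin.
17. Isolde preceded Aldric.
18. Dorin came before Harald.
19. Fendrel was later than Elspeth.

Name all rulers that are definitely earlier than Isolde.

Berengar, Cassia, Corvin, Dorin, Elspeth, Fendrel, Gisela, Harald, Oswin

Directly stated before Isolde: Corvin, Dorin, Gisela, and Harald.
Berengar reaches Isolde via Berengar → Cassia → Oswin → Corvin → Isolde.
Cassia reaches Isolde via Cassia → Oswin → Corvin → Isolde.
Elspeth reaches Isolde via Elspeth → Fendrel → Gisela → Isolde.
Likewise Fendrel and Oswin each reach Isolde by chaining the stated constraints.
No chain forces Aldric ahead of Isolde.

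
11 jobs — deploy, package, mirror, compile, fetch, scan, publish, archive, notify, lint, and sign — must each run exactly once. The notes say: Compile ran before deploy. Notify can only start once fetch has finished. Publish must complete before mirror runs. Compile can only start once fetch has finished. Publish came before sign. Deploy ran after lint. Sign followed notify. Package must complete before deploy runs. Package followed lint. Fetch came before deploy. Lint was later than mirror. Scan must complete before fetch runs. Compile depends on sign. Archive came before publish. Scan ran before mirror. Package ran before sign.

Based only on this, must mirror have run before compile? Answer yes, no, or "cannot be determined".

yes

Chain the constraints: mirror → lint → package → sign → compile. Each link is directly stated, so mirror comes before compile.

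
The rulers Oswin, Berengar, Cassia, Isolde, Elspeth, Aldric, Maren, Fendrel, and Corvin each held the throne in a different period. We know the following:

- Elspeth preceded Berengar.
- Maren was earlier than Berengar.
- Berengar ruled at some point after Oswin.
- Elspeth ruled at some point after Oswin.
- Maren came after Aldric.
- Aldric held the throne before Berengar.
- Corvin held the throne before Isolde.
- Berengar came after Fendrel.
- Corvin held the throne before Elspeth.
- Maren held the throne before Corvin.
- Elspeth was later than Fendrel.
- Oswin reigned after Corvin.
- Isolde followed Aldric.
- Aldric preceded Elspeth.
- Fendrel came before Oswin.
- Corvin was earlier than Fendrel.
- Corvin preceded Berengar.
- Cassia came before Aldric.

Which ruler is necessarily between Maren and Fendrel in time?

Tracing the constraints gives Maren → Corvin → Fendrel, so Corvin sits after Maren and before Fendrel.
No other ruler is forced both after Maren and before Fendrel.

Corvin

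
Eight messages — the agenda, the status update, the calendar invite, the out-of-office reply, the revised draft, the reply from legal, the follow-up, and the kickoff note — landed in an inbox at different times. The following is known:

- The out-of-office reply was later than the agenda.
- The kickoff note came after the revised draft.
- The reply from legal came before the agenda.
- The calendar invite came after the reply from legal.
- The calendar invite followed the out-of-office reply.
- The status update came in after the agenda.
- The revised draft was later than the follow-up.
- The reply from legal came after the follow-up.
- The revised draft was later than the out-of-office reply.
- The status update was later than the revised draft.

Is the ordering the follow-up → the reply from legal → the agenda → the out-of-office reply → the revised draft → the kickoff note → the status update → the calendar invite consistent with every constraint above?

Check each stated constraint against the proposed order — e.g. the follow-up is ahead of the revised draft; the reply from legal is ahead of the calendar invite. Every pair is in the required order; nothing is violated.

yes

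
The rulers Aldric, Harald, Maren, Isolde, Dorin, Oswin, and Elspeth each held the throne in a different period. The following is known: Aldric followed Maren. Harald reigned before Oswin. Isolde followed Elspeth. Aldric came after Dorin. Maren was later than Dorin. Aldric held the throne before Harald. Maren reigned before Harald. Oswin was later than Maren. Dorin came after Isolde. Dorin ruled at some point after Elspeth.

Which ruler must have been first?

Elspeth has a chain of constraints placing them before every other ruler, so Elspeth must be first.

Elspeth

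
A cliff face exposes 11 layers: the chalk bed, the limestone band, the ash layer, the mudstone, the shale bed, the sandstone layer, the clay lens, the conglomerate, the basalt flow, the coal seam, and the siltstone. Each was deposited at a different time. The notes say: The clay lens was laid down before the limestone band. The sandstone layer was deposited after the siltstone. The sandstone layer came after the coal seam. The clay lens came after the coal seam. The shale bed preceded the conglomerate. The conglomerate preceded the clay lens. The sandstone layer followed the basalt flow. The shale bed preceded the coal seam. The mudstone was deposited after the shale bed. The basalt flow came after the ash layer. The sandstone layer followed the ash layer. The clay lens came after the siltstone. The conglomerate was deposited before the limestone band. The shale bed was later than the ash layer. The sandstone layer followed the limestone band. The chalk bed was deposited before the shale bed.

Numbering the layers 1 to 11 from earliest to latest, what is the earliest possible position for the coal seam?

The ash layer, the chalk bed, and the shale bed must all come before the coal seam — 3 forced predecessors.
Nothing else is forced ahead of the coal seam, so its earliest slot is position 3 + 1 = 4.

4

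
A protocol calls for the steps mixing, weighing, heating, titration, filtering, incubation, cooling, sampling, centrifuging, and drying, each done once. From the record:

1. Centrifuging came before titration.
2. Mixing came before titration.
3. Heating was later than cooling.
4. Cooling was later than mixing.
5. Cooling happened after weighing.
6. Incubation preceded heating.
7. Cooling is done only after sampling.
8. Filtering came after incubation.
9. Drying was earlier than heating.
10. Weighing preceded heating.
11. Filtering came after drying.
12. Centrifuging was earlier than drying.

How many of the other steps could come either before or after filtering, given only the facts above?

6

Forced before filtering: centrifuging, drying, and incubation.
That leaves cooling, heating, mixing, sampling, titration, and weighing with no forced order relative to filtering — 6.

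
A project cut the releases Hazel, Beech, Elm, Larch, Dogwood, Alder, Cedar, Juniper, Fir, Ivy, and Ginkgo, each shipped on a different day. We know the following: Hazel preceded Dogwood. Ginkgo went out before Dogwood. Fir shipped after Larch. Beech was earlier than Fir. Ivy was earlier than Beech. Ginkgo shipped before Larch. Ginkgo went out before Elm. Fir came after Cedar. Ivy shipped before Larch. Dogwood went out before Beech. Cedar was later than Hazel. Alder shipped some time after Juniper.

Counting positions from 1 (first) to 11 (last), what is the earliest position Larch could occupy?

Ginkgo and Ivy must both come before Larch — 2 forced predecessors.
Nothing else is forced ahead of Larch, so its earliest slot is position 2 + 1 = 3.

3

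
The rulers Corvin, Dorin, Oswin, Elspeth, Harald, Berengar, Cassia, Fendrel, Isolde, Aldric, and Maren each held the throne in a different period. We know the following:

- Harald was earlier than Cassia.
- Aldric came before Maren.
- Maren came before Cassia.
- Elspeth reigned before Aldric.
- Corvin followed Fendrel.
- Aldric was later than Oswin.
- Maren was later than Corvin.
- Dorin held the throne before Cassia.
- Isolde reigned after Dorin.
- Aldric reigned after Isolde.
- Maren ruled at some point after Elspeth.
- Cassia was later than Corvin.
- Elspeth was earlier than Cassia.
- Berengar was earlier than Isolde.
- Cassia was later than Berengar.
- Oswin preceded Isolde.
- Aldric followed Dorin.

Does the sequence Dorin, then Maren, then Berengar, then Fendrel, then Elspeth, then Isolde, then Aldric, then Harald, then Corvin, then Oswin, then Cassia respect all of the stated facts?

no

The constraints require Elspeth before Maren, but in the proposed sequence Maren appears ahead of Elspeth. That one violation is enough.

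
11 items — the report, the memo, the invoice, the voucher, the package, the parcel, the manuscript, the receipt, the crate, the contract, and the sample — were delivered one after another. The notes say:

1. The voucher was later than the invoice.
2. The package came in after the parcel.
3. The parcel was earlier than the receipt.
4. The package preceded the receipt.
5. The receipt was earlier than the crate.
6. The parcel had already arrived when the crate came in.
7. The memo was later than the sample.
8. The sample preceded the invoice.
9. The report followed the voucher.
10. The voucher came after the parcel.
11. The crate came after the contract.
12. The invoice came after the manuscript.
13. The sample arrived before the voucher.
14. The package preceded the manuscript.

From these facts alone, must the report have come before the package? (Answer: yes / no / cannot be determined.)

no

Tracing the constraints gives the package → the manuscript → the invoice → the voucher → the report, so the package must come before the report.
That means the report cannot be before the package.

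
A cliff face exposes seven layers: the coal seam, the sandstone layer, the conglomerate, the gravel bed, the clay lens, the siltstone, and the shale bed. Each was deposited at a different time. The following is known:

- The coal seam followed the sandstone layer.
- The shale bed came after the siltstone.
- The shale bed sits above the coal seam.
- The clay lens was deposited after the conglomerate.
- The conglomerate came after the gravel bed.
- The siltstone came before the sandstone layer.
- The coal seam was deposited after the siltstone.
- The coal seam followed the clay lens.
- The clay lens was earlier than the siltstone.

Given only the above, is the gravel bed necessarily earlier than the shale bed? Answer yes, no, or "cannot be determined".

yes

Chain the constraints: the gravel bed → the conglomerate → the clay lens → the siltstone → the shale bed. Each link is directly stated, so the gravel bed comes before the shale bed.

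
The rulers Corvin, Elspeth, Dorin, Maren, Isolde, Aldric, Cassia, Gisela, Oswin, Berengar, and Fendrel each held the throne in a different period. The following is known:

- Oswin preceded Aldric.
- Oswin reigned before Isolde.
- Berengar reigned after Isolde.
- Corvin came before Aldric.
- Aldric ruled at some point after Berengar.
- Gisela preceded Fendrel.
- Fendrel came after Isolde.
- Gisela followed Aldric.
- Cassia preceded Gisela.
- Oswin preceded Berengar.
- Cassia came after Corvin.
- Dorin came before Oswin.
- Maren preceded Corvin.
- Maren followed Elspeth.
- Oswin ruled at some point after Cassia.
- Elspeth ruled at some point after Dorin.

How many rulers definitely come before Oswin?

5

Directly stated before Oswin: Cassia and Dorin.
Corvin reaches Oswin via Corvin → Cassia → Oswin.
Elspeth reaches Oswin via Elspeth → Maren → Corvin → Cassia → Oswin.
Maren reaches Oswin via Maren → Corvin → Cassia → Oswin.
That's Cassia, Corvin, Dorin, Elspeth, and Maren — 5 in all.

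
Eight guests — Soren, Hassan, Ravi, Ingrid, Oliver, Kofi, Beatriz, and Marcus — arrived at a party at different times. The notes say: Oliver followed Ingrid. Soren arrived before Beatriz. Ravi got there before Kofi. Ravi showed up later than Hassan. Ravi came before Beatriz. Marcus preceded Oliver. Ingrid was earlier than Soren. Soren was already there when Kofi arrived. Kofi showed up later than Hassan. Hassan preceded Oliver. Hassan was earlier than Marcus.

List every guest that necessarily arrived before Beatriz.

Directly stated before Beatriz: Ravi and Soren.
Hassan reaches Beatriz via Hassan → Ravi → Beatriz.
Ingrid reaches Beatriz via Ingrid → Soren → Beatriz.
No chain forces Marcus (or any of the others) ahead of Beatriz.

Hassan, Ingrid, Ravi, Soren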